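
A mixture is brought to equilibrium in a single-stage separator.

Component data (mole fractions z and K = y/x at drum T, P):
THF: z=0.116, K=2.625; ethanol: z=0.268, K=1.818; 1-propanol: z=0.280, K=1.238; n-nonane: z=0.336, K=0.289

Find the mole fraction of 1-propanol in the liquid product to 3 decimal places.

x_1-propanol = 0.255

Newton iteration, V/F⁰ = 0.5:
  V/F = 0.500: g = -0.0515, g' = -0.605 → V/F = 0.415
  V/F = 0.415: g = -0.0019, g' = -0.564 → V/F = 0.411
Converged at V/F = 0.411.
Compositions from xᵢ = zᵢ/(1+V/F(Kᵢ−1)), yᵢ = Kᵢxᵢ:
  THF: x = 0.070, y = 0.182
  ethanol: x = 0.201, y = 0.365
  1-propanol: x = 0.255, y = 0.316
  n-nonane: x = 0.475, y = 0.137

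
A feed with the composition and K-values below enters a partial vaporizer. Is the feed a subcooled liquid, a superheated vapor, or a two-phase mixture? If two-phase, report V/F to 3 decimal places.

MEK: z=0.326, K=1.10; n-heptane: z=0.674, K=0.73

ΣzᵢKᵢ = 0.851; Σzᵢ/Kᵢ = 1.220.
Since ΣzᵢKᵢ < 1 the mixture is below its bubble point — single liquid phase.

subcooled liquid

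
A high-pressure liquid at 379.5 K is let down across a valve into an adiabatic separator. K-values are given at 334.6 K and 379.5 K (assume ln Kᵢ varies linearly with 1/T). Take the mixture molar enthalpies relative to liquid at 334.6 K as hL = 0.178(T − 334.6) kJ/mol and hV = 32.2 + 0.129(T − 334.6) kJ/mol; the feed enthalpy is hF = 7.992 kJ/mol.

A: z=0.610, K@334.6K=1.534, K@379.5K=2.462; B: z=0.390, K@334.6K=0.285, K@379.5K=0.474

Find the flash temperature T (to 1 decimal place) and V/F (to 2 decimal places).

T = 338.5 K, V/F = 0.23

Adiabatic flash: solve Rachford–Rice at each trial T, then check hF = ψ·hV(T) + (1−ψ)·hL(T).
  T = 334.6 K: K = (1.534, 0.285), RR gives ψ = 0.123, H_out = 3.954 kJ/mol
  T = 379.5 K: K = (2.462, 0.474), RR gives ψ = 0.893, H_out = 34.780 kJ/mol
  T = 357.1 K: K = (1.974, 0.374), RR gives ψ = 0.573, H_out = 21.835 kJ/mol
  T = 345.9 K: K = (1.748, 0.328), RR gives ψ = 0.386, H_out = 14.238 kJ/mol
  T = 340.2 K: K = (1.638, 0.306), RR gives ψ = 0.268, H_out = 9.550 kJ/mol
  T = 337.4 K: K = (1.586, 0.295), RR gives ψ = 0.200, H_out = 6.907 kJ/mol
  T = 338.8 K: K = (1.612, 0.301), RR gives ψ = 0.235, H_out = 8.262 kJ/mol
Linear interpolation between T = 337.4 (H_out = 6.907) and T = 338.8 (H_out = 8.262) on hF = 7.992 gives T ≈ 338.5 K, at which ψ = 0.23.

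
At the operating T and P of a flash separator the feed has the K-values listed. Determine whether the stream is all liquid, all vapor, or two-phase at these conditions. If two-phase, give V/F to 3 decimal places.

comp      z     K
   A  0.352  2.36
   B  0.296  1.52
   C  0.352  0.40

ΣzᵢKᵢ = 1.421; Σzᵢ/Kᵢ = 1.224.
Both exceed 1, so a two-phase solution exists.
Material balance + equilibrium reduce to Σ zᵢ(Kᵢ−1)/(1+ψ(Kᵢ−1)) = 0.
Newton–Raphson from ψ = 0.5:
  ψ = 0.500: g = 0.1054, g' = -0.540 → ψ = 0.695
  ψ = 0.695: g = -0.0033, g' = -0.588 → ψ = 0.690
Converged at ψ = 0.690.

two-phase, V/F = 0.690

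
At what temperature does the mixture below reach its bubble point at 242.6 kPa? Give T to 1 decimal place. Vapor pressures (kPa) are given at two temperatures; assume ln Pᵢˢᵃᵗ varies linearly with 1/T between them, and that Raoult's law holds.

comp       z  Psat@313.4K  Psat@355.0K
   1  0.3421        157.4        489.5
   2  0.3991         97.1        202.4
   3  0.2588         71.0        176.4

Bubble-point temperature: ΣzᵢPᵢˢᵃᵗ(T) = P. Interpolate ln Pᵢˢᵃᵗ = aᵢ + bᵢ/T.
  T = 313.4 K: ΣzᵢPᵢˢᵃᵗ = 110.97 kPa
  T = 355.0 K: ΣzᵢPᵢˢᵃᵗ = 293.89 kPa
  T = 334.2 K: ΣzᵢPᵢˢᵃᵗ = 185.41 kPa
  T = 344.6 K: ΣzᵢPᵢˢᵃᵗ = 234.85 kPa
  T = 349.8 K: ΣzᵢPᵢˢᵃᵗ = 263.10 kPa
  T = 347.2 K: ΣzᵢPᵢˢᵃᵗ = 248.67 kPa
Interpolating between 344.6 K and 347.2 K gives T ≈ 346.1 K.

T = 346.1 K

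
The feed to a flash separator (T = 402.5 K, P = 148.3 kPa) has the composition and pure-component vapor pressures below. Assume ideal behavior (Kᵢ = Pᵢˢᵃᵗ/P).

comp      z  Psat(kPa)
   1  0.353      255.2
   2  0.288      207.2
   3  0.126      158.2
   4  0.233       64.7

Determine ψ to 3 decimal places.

ψ = 0.847

Raoult's law: Kᵢ = Pᵢˢᵃᵗ/P = Pᵢˢᵃᵗ/148.3.
  K_1 = 255.2/148.3 = 1.72084, K_2 = 207.2/148.3 = 1.39717, K_3 = 158.2/148.3 = 1.06676, K_4 = 64.7/148.3 = 0.43628
Material balance + equilibrium reduce to Σ zᵢ(Kᵢ−1)/(1+ψ(Kᵢ−1)) = 0.
g(0) = ΣzᵢKᵢ − 1 = 0.246 and g(1) = 1 − Σzᵢ/Kᵢ = -0.063, so a root lies in (0, 1).
Newton iteration, ψ⁰ = 0.5:
  ψ = 0.500: g = 0.1077, g' = -0.275 → ψ = 0.892
  ψ = 0.892: g = -0.0169, g' = -0.393 → ψ = 0.849
  ψ = 0.849: g = -0.0005, g' = -0.369 → ψ = 0.847
Converged at ψ = 0.847.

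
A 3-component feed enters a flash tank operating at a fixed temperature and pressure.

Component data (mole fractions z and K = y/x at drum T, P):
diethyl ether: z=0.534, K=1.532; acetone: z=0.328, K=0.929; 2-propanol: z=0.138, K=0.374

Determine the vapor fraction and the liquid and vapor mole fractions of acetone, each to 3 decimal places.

Material balance + equilibrium reduce to Σ zᵢ(Kᵢ−1)/(1+ψ(Kᵢ−1)) = 0.
g(0) = ΣzᵢKᵢ − 1 = 0.174 and g(1) = 1 − Σzᵢ/Kᵢ = -0.071, so a root lies in (0, 1).
Newton iteration, ψ⁰ = 0.5:
  ψ = 0.500: g = 0.0745, g' = -0.211 → ψ = 0.854
  ψ = 0.854: g = -0.0150, g' = -0.323 → ψ = 0.807
  ψ = 0.807: g = -0.0006, g' = -0.297 → ψ = 0.805
Converged at ψ = 0.805.
Compositions from xᵢ = zᵢ/(1+ψ(Kᵢ−1)), yᵢ = Kᵢxᵢ:
  diethyl ether: x = 0.374, y = 0.573
  acetone: x = 0.348, y = 0.323
  2-propanol: x = 0.278, y = 0.104

ψ = 0.805, x_acetone = 0.348, y_acetone = 0.323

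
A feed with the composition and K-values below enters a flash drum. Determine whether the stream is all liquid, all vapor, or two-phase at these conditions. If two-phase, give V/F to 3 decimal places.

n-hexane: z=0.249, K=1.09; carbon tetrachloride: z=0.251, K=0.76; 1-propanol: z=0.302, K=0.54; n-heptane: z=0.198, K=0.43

ΣzᵢKᵢ = 0.710; Σzᵢ/Kᵢ = 1.578.
Since ΣzᵢKᵢ < 1 the mixture is below its bubble point — single liquid phase.

all liquid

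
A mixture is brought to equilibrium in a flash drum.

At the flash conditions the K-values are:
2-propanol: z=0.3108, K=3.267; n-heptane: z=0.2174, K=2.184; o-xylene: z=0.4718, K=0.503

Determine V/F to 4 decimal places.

V/F = 0.7890

Rachford–Rice: g(V/F) = Σ zᵢ(Kᵢ−1)/(1+V/F(Kᵢ−1)) = 0.
g(0) = ΣzᵢKᵢ − 1 = 0.7275 and g(1) = 1 − Σzᵢ/Kᵢ = -0.1326, so a root lies in (0, 1).
Newton iteration, V/F⁰ = 0.52:
  V/F = 0.5200: g = 0.16649, g' = -0.6651 → V/F = 0.7703
  V/F = 0.7703: g = 0.01124, g' = -0.6011 → V/F = 0.7890
Converged at V/F = 0.7890.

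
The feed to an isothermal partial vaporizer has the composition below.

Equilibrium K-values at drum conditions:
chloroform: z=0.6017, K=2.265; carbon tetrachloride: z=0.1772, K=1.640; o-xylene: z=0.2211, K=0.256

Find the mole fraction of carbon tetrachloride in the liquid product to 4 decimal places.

Rachford–Rice: g(ψ) = Σ zᵢ(Kᵢ−1)/(1+ψ(Kᵢ−1)) = 0.
Feasibility: ΣzᵢKᵢ = 1.7101, Σzᵢ/Kᵢ = 1.2374 — both > 1, two phases present.
Newton iteration, ψ⁰ = 0.65:
  ψ = 0.6500: g = 0.17924, g' = -0.7851 → ψ = 0.8783
  ψ = 0.8783: g = -0.04153, g' = -1.2649 → ψ = 0.8455
  ψ = 0.8455: g = -0.00205, g' = -1.1447 → ψ = 0.8437
Converged at ψ = 0.8437.
Compositions from xᵢ = zᵢ/(1+ψ(Kᵢ−1)), yᵢ = Kᵢxᵢ:
  chloroform: x = 0.2911, y = 0.6593
  carbon tetrachloride: x = 0.1151, y = 0.1887
  o-xylene: x = 0.5939, y = 0.1520

x_carbon tetrachloride = 0.1151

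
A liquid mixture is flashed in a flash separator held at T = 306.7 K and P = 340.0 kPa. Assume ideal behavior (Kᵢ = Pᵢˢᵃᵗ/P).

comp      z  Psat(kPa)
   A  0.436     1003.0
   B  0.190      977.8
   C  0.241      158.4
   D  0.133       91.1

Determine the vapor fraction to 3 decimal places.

ψ = 0.815

Raoult's law: Kᵢ = Pᵢˢᵃᵗ/P = Pᵢˢᵃᵗ/340.0.
  K_A = 1003.0/340.0 = 2.95000, K_B = 977.8/340.0 = 2.87588, K_C = 158.4/340.0 = 0.46588, K_D = 91.1/340.0 = 0.26794
Let ψ = V/F and solve Σ zᵢ(Kᵢ−1)/(1+ψ(Kᵢ−1)) = 0.
Check two-phase: ΣzᵢKᵢ = 1.981 > 1 and Σzᵢ/Kᵢ = 1.228 > 1, so g(0) = 0.981 > 0 and g(1) = -0.228 < 0.
Iterate (Newton) starting at ψ = 0.5:
  ψ = 0.500: g = 0.2852, g' = -0.908 → ψ = 0.814
  ψ = 0.814: g = 0.0010, g' = -1.004 → ψ = 0.815
Converged at ψ = 0.815.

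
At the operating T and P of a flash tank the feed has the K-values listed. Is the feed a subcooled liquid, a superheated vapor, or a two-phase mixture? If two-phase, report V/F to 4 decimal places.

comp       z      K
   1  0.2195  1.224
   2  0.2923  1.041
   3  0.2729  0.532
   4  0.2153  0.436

ΣzᵢKᵢ = 0.8120; Σzᵢ/Kᵢ = 1.4669.
Since ΣzᵢKᵢ < 1 the mixture is below its bubble point — single liquid phase.

subcooled liquid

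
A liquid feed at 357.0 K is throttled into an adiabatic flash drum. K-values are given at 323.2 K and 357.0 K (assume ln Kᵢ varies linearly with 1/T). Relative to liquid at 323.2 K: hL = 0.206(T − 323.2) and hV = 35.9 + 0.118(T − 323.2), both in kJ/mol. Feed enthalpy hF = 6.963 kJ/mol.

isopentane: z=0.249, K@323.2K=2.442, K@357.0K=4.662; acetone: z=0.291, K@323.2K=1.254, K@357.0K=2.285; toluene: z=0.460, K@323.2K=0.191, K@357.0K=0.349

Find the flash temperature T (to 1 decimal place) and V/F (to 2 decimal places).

Adiabatic flash: solve Rachford–Rice at each trial T, then check hF = ψ·hV(T) + (1−ψ)·hL(T).
  T = 323.2 K: K = (2.442, 1.254, 0.191), RR gives ψ = 0.075, H_out = 2.710 kJ/mol
  T = 357.0 K: K = (4.662, 2.285, 0.349), RR gives ψ = 0.605, H_out = 26.880 kJ/mol
  T = 340.1 K: K = (3.429, 1.718, 0.262), RR gives ψ = 0.387, H_out = 16.805 kJ/mol
  T = 331.6 K: K = (2.903, 1.472, 0.224), RR gives ψ = 0.252, H_out = 10.579 kJ/mol
  T = 327.4 K: K = (2.666, 1.360, 0.207), RR gives ψ = 0.171, H_out = 6.928 kJ/mol
  T = 329.5 K: K = (2.783, 1.416, 0.216), RR gives ψ = 0.213, H_out = 8.814 kJ/mol
Linear interpolation between T = 327.4 (H_out = 6.928) and T = 329.5 (H_out = 8.814) on hF = 6.963 gives T ≈ 327.4 K, at which ψ = 0.17.

T = 327.4 K, V/F = 0.17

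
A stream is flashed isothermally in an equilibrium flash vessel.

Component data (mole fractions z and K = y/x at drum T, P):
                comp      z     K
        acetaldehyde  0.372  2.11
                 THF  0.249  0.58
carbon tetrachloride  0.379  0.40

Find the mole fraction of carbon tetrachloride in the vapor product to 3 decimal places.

Newton–Raphson from V/F = 0.5:
  V/F = 0.500: g = -0.1917, g' = -0.538 → V/F = 0.144
  V/F = 0.144: g = -0.0042, g' = -0.554 → V/F = 0.136
Converged at V/F = 0.136.
Compositions from xᵢ = zᵢ/(1+V/F(Kᵢ−1)), yᵢ = Kᵢxᵢ:
  acetaldehyde: x = 0.323, y = 0.682
  THF: x = 0.264, y = 0.153
  carbon tetrachloride: x = 0.413, y = 0.165

y_carbon tetrachloride = 0.165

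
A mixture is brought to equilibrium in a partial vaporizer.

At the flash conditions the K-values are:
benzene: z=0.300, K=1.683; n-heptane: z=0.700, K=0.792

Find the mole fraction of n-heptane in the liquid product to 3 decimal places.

Material balance + equilibrium reduce to Σ zᵢ(Kᵢ−1)/(1+ψ(Kᵢ−1)) = 0.
Feasibility: ΣzᵢKᵢ = 1.059, Σzᵢ/Kᵢ = 1.062 — both > 1, two phases present.
Binary case is linear: z₁(K₁−1)(1+ψ(K₂−1)) + z₂(K₂−1)(1+ψ(K₁−1)) = 0
⇒ ψ = [z₁(K₁−1)+z₂(K₂−1)] / [−(K₁−1)(K₂−1)] = 0.0593/0.1421 = 0.417
Compositions from xᵢ = zᵢ/(1+ψ(Kᵢ−1)), yᵢ = Kᵢxᵢ:
  benzene: x = 0.233, y = 0.393
  n-heptane: x = 0.767, y = 0.607

x_n-heptane = 0.767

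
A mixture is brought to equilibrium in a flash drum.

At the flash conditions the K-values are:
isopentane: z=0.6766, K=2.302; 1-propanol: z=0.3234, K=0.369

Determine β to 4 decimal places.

Rachford–Rice: g(β) = Σ zᵢ(Kᵢ−1)/(1+β(Kᵢ−1)) = 0.
Check two-phase: ΣzᵢKᵢ = 1.6769 > 1 and Σzᵢ/Kᵢ = 1.1703 > 1, so g(0) = 0.6769 > 0 and g(1) = -0.1703 < 0.
Newton iteration, β⁰ = 0.5:
  β = 0.5000: g = 0.23545, g' = -0.6956 → β = 0.8385
  β = 0.8385: g = -0.01218, g' = -0.8428 → β = 0.8240
  β = 0.8240: g = -0.00013, g' = -0.8257 → β = 0.8239
Converged at β = 0.8239.

β = 0.8239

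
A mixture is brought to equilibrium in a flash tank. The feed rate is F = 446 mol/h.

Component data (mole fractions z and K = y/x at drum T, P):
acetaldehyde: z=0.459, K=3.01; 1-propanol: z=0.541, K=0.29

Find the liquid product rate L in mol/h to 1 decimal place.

Rachford–Rice: g(ψ) = Σ zᵢ(Kᵢ−1)/(1+ψ(Kᵢ−1)) = 0.
g(0) = ΣzᵢKᵢ − 1 = 0.538 and g(1) = 1 − Σzᵢ/Kᵢ = -1.018, so a root lies in (0, 1).
Binary case is linear: z₁(K₁−1)(1+ψ(K₂−1)) + z₂(K₂−1)(1+ψ(K₁−1)) = 0
⇒ ψ = [z₁(K₁−1)+z₂(K₂−1)] / [−(K₁−1)(K₂−1)] = 0.5385/1.4271 = 0.377
Then V = ψ·F = 0.3773·446 = 168.3 mol/h and L = F − V = 277.7 mol/h.

L = 277.7 mol/h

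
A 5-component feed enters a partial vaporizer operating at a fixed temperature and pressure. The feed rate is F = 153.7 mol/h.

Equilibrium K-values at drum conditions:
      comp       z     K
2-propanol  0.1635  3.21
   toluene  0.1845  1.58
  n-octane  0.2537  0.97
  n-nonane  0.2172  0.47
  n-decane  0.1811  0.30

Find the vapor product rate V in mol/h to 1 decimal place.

V = 47.0 mol/h

Let ψ = V/F and solve Σ zᵢ(Kᵢ−1)/(1+ψ(Kᵢ−1)) = 0.
g(0) = ΣzᵢKᵢ − 1 = 0.2188 and g(1) = 1 − Σzᵢ/Kᵢ = -0.4950, so a root lies in (0, 1).
Newton iteration, ψ⁰ = 0.5:
  ψ = 0.5000: g = -0.10477, g' = -0.5407 → ψ = 0.3062
  ψ = 0.3062: g = -0.00010, g' = -0.5597 → ψ = 0.3061
Converged at ψ = 0.3061.
Then V = ψ·F = 0.3061·153.7 = 47.0 mol/h and L = F − V = 106.7 mol/h.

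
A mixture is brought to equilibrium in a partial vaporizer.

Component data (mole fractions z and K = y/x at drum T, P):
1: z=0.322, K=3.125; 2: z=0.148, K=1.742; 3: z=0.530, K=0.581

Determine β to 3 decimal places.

β = 0.774

Rachford–Rice: g(β) = Σ zᵢ(Kᵢ−1)/(1+β(Kᵢ−1)) = 0.
Check two-phase: ΣzᵢKᵢ = 1.572 > 1 and Σzᵢ/Kᵢ = 1.100 > 1, so g(0) = 0.572 > 0 and g(1) = -0.100 < 0.
Iterate (Newton) starting at β = 0.5:
  β = 0.500: g = 0.1309, g' = -0.534 → β = 0.745
  β = 0.745: g = 0.0127, g' = -0.448 → β = 0.773
  β = 0.773: g = 0.0001, g' = -0.445 → β = 0.774
Converged at β = 0.774.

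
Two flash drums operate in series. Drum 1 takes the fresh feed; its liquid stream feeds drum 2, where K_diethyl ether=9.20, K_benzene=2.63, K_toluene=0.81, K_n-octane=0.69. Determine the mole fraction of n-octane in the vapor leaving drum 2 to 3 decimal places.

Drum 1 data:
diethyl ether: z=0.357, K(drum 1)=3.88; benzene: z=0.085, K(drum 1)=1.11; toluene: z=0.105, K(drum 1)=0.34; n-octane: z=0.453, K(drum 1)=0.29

Drum 1:
Let ψ₁ = V/F and solve Σ zᵢ(Kᵢ−1)/(1+ψ₁(Kᵢ−1)) = 0.
Check two-phase: ΣzᵢKᵢ = 1.647 > 1 and Σzᵢ/Kᵢ = 2.039 > 1, so g(0) = 0.647 > 0 and g(1) = -1.039 < 0.
Newton–Raphson from ψ₁ = 0.5:
  ψ₁ = 0.500: g = -0.1718, g' = -1.149 → ψ₁ = 0.350
  ψ₁ = 0.350: g = 0.0024, g' = -1.216 → ψ₁ = 0.352
Converged at ψ₁ = 0.352.
Drum-1 compositions:
  diethyl ether: x = 0.177, y = 0.687
  benzene: x = 0.082, y = 0.091
  toluene: x = 0.137, y = 0.047
  n-octane: x = 0.604, y = 0.175
Drum-2 feed = drum-1 liquid: z₂ = (0.1772, 0.0818, 0.1368, 0.6042).
Drum 2:
Material balance + equilibrium reduce to Σ zᵢ(Kᵢ−1)/(1+ψ₂(Kᵢ−1)) = 0.
g(0) = ΣzᵢKᵢ − 1 = 1.373 and g(1) = 1 − Σzᵢ/Kᵢ = -0.095, so a root lies in (0, 1).
Newton iteration, ψ₂⁰ = 0.53:
  ψ₂ = 0.530: g = 0.0903, g' = -0.569 → ψ₂ = 0.689
  ψ₂ = 0.689: g = 0.0133, g' = -0.418 → ψ₂ = 0.721
Converged at ψ₂ = 0.721.
  diethyl ether: x = 0.026, y = 0.236
  benzene: x = 0.038, y = 0.099
  toluene: x = 0.159, y = 0.128
  n-octane: x = 0.778, y = 0.537

y_n-octane (drum 2) = 0.537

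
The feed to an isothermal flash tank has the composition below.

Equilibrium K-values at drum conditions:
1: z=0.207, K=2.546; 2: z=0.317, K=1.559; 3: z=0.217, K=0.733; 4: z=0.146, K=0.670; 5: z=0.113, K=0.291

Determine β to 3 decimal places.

Let β = V/F and solve Σ zᵢ(Kᵢ−1)/(1+β(Kᵢ−1)) = 0.
Check two-phase: ΣzᵢKᵢ = 1.311 > 1 and Σzᵢ/Kᵢ = 1.187 > 1, so g(0) = 0.311 > 0 and g(1) = -0.187 < 0.
Newton iteration, β⁰ = 0.5:
  β = 0.500: g = 0.0703, g' = -0.398 → β = 0.677
  β = 0.677: g = -0.0018, g' = -0.430 → β = 0.673
Converged at β = 0.673.

β = 0.673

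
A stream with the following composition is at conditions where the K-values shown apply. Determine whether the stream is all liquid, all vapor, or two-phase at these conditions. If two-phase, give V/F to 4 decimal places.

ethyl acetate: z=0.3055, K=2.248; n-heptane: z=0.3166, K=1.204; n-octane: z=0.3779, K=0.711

ΣzᵢKᵢ = 1.3366; Σzᵢ/Kᵢ = 0.9304.
Since Σzᵢ/Kᵢ < 1 the mixture is above its dew point — single vapor phase.

all vapor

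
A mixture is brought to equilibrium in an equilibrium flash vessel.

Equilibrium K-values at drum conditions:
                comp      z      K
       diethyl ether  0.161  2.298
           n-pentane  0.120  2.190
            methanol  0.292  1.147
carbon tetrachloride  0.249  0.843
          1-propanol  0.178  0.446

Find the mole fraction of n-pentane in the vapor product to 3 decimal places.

Iterate (Newton) starting at ψ = 0.5:
  ψ = 0.500: g = 0.0774, g' = -0.284 → ψ = 0.773
  ψ = 0.773: g = 0.0003, g' = -0.294 → ψ = 0.774
Converged at ψ = 0.774.
Compositions from xᵢ = zᵢ/(1+ψ(Kᵢ−1)), yᵢ = Kᵢxᵢ:
  diethyl ether: x = 0.080, y = 0.185
  n-pentane: x = 0.062, y = 0.137
  methanol: x = 0.262, y = 0.301
  carbon tetrachloride: x = 0.283, y = 0.239
  1-propanol: x = 0.312, y = 0.139

y_n-pentane = 0.137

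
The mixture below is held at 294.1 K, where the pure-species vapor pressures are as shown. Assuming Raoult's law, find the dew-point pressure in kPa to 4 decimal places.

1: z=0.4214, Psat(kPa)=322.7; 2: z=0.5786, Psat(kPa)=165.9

Pdew = 208.6158 kPa

At the dew point ψ → 1, so Σzᵢ/Kᵢ = 1 with Kᵢ = Pᵢˢᵃᵗ/P ⇒ 1/P = Σzᵢ/Pᵢˢᵃᵗ.
1/P = 0.4214/322.7 + 0.5786/165.9 = 0.0047935 ⇒ P = 208.6158 kPa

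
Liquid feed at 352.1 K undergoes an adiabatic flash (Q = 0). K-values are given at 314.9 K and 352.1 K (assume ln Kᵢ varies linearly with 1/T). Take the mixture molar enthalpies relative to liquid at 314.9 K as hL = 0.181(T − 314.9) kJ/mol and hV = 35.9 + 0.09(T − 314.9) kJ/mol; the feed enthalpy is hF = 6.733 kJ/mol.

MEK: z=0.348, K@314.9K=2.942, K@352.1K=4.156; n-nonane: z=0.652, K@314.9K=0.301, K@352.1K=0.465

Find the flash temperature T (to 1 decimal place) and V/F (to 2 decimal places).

Adiabatic flash: solve Rachford–Rice at each trial T, then check hF = ψ·hV(T) + (1−ψ)·hL(T).
  T = 314.9 K: K = (2.942, 0.301), RR gives ψ = 0.162, H_out = 5.820 kJ/mol
  T = 352.1 K: K = (4.156, 0.465), RR gives ψ = 0.444, H_out = 21.166 kJ/mol
  T = 333.5 K: K = (3.531, 0.379), RR gives ψ = 0.302, H_out = 13.713 kJ/mol
  T = 324.2 K: K = (3.231, 0.339), RR gives ψ = 0.234, H_out = 9.888 kJ/mol
  T = 319.5 K: K = (3.084, 0.319), RR gives ψ = 0.198, H_out = 7.872 kJ/mol
  T = 317.2 K: K = (3.013, 0.310), RR gives ψ = 0.180, H_out = 6.858 kJ/mol
Linear interpolation between T = 314.9 (H_out = 5.820) and T = 317.2 (H_out = 6.858) on hF = 6.733 gives T ≈ 316.9 K, at which ψ = 0.18.

T = 316.9 K, V/F = 0.18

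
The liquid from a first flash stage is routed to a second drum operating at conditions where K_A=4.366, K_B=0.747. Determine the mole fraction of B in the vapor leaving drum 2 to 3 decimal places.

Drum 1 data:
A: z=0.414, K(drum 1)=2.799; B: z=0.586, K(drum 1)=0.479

y_B (drum 2) = 0.695

Drum 1:
Let ψ₁ = V/F and solve Σ zᵢ(Kᵢ−1)/(1+ψ₁(Kᵢ−1)) = 0.
Check two-phase: ΣzᵢKᵢ = 1.439 > 1 and Σzᵢ/Kᵢ = 1.371 > 1, so g(0) = 0.439 > 0 and g(1) = -0.371 < 0.
Newton–Raphson from ψ₁ = 0.68:
  ψ₁ = 0.680: g = -0.1378, g' = -0.653 → ψ₁ = 0.469
Converged at ψ₁ = 0.469.
Drum-1 compositions:
  A: x = 0.225, y = 0.629
  B: x = 0.775, y = 0.371
Drum-2 feed = drum-1 liquid: z₂ = (0.2246, 0.7754).
Drum 2:
Rachford–Rice: g(ψ₂) = Σ zᵢ(Kᵢ−1)/(1+ψ₂(Kᵢ−1)) = 0.
Check two-phase: ΣzᵢKᵢ = 1.560 > 1 and Σzᵢ/Kᵢ = 1.089 > 1, so g(0) = 0.560 > 0 and g(1) = -0.089 < 0.
Binary case is linear: z₁(K₁−1)(1+ψ₂(K₂−1)) + z₂(K₂−1)(1+ψ₂(K₁−1)) = 0
⇒ ψ₂ = [z₁(K₁−1)+z₂(K₂−1)] / [−(K₁−1)(K₂−1)] = 0.5597/0.8516 = 0.657
  A: x = 0.070, y = 0.305
  B: x = 0.930, y = 0.695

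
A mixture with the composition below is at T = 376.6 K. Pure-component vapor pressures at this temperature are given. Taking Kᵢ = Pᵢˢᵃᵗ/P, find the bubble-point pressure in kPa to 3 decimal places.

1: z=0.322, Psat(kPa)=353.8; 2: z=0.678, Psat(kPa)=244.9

Pbub = 279.966 kPa

At the bubble point ψ → 0, so ΣzᵢKᵢ = 1 with Kᵢ = Pᵢˢᵃᵗ/P ⇒ P = ΣzᵢPᵢˢᵃᵗ.
P = 0.322·353.8 + 0.678·244.9 = 279.966 kPa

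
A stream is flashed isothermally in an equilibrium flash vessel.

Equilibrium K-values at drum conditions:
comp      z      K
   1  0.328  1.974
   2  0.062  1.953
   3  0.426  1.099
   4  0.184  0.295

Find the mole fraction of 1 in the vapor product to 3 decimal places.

y_1 = 0.381

Let ψ = V/F and solve Σ zᵢ(Kᵢ−1)/(1+ψ(Kᵢ−1)) = 0.
Feasibility: ΣzᵢKᵢ = 1.291, Σzᵢ/Kᵢ = 1.209 — both > 1, two phases present.
Newton–Raphson from ψ = 0.47:
  ψ = 0.470: g = 0.1063, g' = -0.382 → ψ = 0.748
  ψ = 0.748: g = -0.0161, g' = -0.537 → ψ = 0.718
Converged at ψ = 0.718.
Compositions from xᵢ = zᵢ/(1+ψ(Kᵢ−1)), yᵢ = Kᵢxᵢ:
  1: x = 0.193, y = 0.381
  2: x = 0.037, y = 0.072
  3: x = 0.398, y = 0.437
  4: x = 0.372, y = 0.110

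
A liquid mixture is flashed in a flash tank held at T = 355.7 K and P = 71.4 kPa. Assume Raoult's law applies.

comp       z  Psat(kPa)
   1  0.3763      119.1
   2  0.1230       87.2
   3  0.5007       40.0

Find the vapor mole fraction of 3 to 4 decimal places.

Raoult's law: Kᵢ = Pᵢˢᵃᵗ/P = Pᵢˢᵃᵗ/71.4.
  K_1 = 119.1/71.4 = 1.668067, K_2 = 87.2/71.4 = 1.221289, K_3 = 40.0/71.4 = 0.560224
Material balance + equilibrium reduce to Σ zᵢ(Kᵢ−1)/(1+ψ(Kᵢ−1)) = 0.
Check two-phase: ΣzᵢKᵢ = 1.0584 > 1 and Σzᵢ/Kᵢ = 1.2201 > 1, so g(0) = 0.0584 > 0 and g(1) = -0.2201 < 0.
Newton–Raphson from ψ = 0.34:
  ψ = 0.3400: g = -0.02873, g' = -0.2506 → ψ = 0.2253
  ψ = 0.2253: g = 0.00001, g' = -0.2516 → ψ = 0.2254
Converged at ψ = 0.2254.
Compositions from xᵢ = zᵢ/(1+ψ(Kᵢ−1)), yᵢ = Kᵢxᵢ:
  1: x = 0.3271, y = 0.5456
  2: x = 0.1172, y = 0.1431
  3: x = 0.5558, y = 0.3114

y_3 = 0.3114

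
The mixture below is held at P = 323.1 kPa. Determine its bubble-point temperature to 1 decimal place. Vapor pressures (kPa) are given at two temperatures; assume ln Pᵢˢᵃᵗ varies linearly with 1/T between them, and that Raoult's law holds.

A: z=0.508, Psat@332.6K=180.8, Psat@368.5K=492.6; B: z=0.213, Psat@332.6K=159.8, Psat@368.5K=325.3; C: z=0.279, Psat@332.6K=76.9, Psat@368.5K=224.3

Bubble-point temperature: ΣzᵢPᵢˢᵃᵗ(T) = P. Interpolate ln Pᵢˢᵃᵗ = aᵢ + bᵢ/T.
  T = 332.6 K: ΣzᵢPᵢˢᵃᵗ = 147.34 kPa
  T = 368.5 K: ΣzᵢPᵢˢᵃᵗ = 382.11 kPa
  T = 350.6 K: ΣzᵢPᵢˢᵃᵗ = 242.98 kPa
  T = 359.6 K: ΣzᵢPᵢˢᵃᵗ = 306.69 kPa
  T = 364.1 K: ΣzᵢPᵢˢᵃᵗ = 343.18 kPa
  T = 361.9 K: ΣzᵢPᵢˢᵃᵗ = 324.93 kPa
Interpolating between 359.6 K and 361.9 K gives T ≈ 361.7 K.

T = 361.7 K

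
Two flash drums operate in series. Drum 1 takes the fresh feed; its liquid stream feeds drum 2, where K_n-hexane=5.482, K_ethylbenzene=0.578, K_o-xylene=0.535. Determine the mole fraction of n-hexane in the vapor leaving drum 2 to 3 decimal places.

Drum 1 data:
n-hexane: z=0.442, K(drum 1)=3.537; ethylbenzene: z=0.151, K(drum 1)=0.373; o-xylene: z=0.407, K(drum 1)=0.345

Drum 1:
Newton–Raphson from ψ₁ = 0.34:
  ψ₁ = 0.340: g = 0.1388, g' = -1.205 → ψ₁ = 0.455
  ψ₁ = 0.455: g = 0.0081, g' = -1.083 → ψ₁ = 0.463
Converged at ψ₁ = 0.463.
Drum-1 compositions:
  n-hexane: x = 0.203, y = 0.719
  ethylbenzene: x = 0.213, y = 0.079
  o-xylene: x = 0.584, y = 0.201
Drum-2 feed = drum-1 liquid: z₂ = (0.2033, 0.2127, 0.5840).
Drum 2:
Material balance + equilibrium reduce to Σ zᵢ(Kᵢ−1)/(1+ψ₂(Kᵢ−1)) = 0.
Check two-phase: ΣzᵢKᵢ = 1.550 > 1 and Σzᵢ/Kᵢ = 1.497 > 1, so g(0) = 0.550 > 0 and g(1) = -0.497 < 0.
Newton iteration, ψ₂⁰ = 0.64:
  ψ₂ = 0.640: g = -0.2740, g' = -0.600 → ψ₂ = 0.183
  ψ₂ = 0.183: g = 0.1061, g' = -1.426 → ψ₂ = 0.258
  ψ₂ = 0.258: g = 0.0136, g' = -1.090 → ψ₂ = 0.270
Converged at ψ₂ = 0.270.
  n-hexane: x = 0.092, y = 0.504
  ethylbenzene: x = 0.240, y = 0.139
  o-xylene: x = 0.668, y = 0.357

y_n-hexane (drum 2) = 0.504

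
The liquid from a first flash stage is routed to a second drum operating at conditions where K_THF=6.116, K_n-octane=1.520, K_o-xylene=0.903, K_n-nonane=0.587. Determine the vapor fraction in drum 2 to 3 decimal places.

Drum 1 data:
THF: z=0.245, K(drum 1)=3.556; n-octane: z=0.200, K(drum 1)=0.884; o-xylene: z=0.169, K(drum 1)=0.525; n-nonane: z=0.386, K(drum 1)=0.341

V/F (drum 2) = 0.641

Drum 1:
Rachford–Rice: g(ψ₁) = Σ zᵢ(Kᵢ−1)/(1+ψ₁(Kᵢ−1)) = 0.
Check two-phase: ΣzᵢKᵢ = 1.268 > 1 and Σzᵢ/Kᵢ = 1.749 > 1, so g(0) = 0.268 > 0 and g(1) = -0.749 < 0.
Newton–Raphson from ψ₁ = 0.5:
  ψ₁ = 0.500: g = -0.2344, g' = -0.750 → ψ₁ = 0.187
  ψ₁ = 0.187: g = 0.0213, g' = -0.999 → ψ₁ = 0.209
Converged at ψ₁ = 0.209.
Drum-1 compositions:
  THF: x = 0.160, y = 0.568
  n-octane: x = 0.205, y = 0.181
  o-xylene: x = 0.188, y = 0.099
  n-nonane: x = 0.448, y = 0.153
Drum-2 feed = drum-1 liquid: z₂ = (0.1596, 0.2050, 0.1877, 0.4478).
Drum 2:
Let ψ₂ = V/F and solve Σ zᵢ(Kᵢ−1)/(1+ψ₂(Kᵢ−1)) = 0.
Feasibility: ΣzᵢKᵢ = 1.720, Σzᵢ/Kᵢ = 1.132 — both > 1, two phases present.
Iterate (Newton) starting at ψ₂ = 0.5:
  ψ₂ = 0.500: g = 0.0619, g' = -0.488 → ψ₂ = 0.627
  ψ₂ = 0.627: g = 0.0056, g' = -0.409 → ψ₂ = 0.641
Converged at ψ₂ = 0.641.
  THF: x = 0.037, y = 0.228
  n-octane: x = 0.154, y = 0.234
  o-xylene: x = 0.200, y = 0.181
  n-nonane: x = 0.609, y = 0.357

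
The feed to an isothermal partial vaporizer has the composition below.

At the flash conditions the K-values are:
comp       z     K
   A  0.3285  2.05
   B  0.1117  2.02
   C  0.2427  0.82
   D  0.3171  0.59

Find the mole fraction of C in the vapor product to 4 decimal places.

Rachford–Rice: g(β) = Σ zᵢ(Kᵢ−1)/(1+β(Kᵢ−1)) = 0.
g(0) = ΣzᵢKᵢ − 1 = 0.2852 and g(1) = 1 − Σzᵢ/Kᵢ = -0.0490, so a root lies in (0, 1).
Newton iteration, β⁰ = 0.5:
  β = 0.5000: g = 0.09009, g' = -0.3005 → β = 0.7998
  β = 0.7998: g = 0.00576, g' = -0.2710 → β = 0.8210
Converged at β = 0.8210.
Compositions from xᵢ = zᵢ/(1+β(Kᵢ−1)), yᵢ = Kᵢxᵢ:
  A: x = 0.1764, y = 0.3617
  B: x = 0.0608, y = 0.1228
  C: x = 0.2848, y = 0.2335
  D: x = 0.4780, y = 0.2820

y_C = 0.2335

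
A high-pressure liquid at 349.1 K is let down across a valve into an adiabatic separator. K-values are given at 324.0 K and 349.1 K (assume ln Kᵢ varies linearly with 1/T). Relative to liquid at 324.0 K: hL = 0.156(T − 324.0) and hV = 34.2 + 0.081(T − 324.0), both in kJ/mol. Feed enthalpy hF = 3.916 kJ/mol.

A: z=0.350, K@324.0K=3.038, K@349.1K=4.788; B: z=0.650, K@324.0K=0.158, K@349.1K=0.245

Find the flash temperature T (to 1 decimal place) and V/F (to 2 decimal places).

Adiabatic flash: solve Rachford–Rice at each trial T, then check hF = ψ·hV(T) + (1−ψ)·hL(T).
  T = 324.0 K: K = (3.038, 0.158), RR gives ψ = 0.097, H_out = 3.308 kJ/mol
  T = 349.1 K: K = (4.788, 0.245), RR gives ψ = 0.292, H_out = 13.352 kJ/mol
  T = 336.6 K: K = (3.850, 0.199), RR gives ψ = 0.209, H_out = 8.903 kJ/mol
  T = 330.3 K: K = (3.428, 0.177), RR gives ψ = 0.158, H_out = 6.304 kJ/mol
  T = 327.1 K: K = (3.226, 0.167), RR gives ψ = 0.128, H_out = 4.843 kJ/mol
  T = 325.6 K: K = (3.134, 0.163), RR gives ψ = 0.113, H_out = 4.116 kJ/mol
Linear interpolation between T = 324.0 (H_out = 3.308) and T = 325.6 (H_out = 4.116) on hF = 3.916 gives T ≈ 325.2 K, at which ψ = 0.11.

T = 325.2 K, V/F = 0.11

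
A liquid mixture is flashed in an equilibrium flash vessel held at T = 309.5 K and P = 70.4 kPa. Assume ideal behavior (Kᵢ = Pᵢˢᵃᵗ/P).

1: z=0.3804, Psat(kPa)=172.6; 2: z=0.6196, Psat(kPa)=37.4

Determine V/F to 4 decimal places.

Raoult's law: Kᵢ = Pᵢˢᵃᵗ/P = Pᵢˢᵃᵗ/70.4.
  K_1 = 172.6/70.4 = 2.451705, K_2 = 37.4/70.4 = 0.531250
Material balance + equilibrium reduce to Σ zᵢ(Kᵢ−1)/(1+V/F(Kᵢ−1)) = 0.
g(0) = ΣzᵢKᵢ − 1 = 0.2618 and g(1) = 1 − Σzᵢ/Kᵢ = -0.3215, so a root lies in (0, 1).
Binary case is linear: z₁(K₁−1)(1+V/F(K₂−1)) + z₂(K₂−1)(1+V/F(K₁−1)) = 0
⇒ V/F = [z₁(K₁−1)+z₂(K₂−1)] / [−(K₁−1)(K₂−1)] = 0.26179/0.68049 = 0.3847

V/F = 0.3847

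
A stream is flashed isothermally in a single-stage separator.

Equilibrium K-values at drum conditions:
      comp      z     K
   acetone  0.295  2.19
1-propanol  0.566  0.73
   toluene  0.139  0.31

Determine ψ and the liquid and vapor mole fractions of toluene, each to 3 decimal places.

Rachford–Rice: g(ψ) = Σ zᵢ(Kᵢ−1)/(1+ψ(Kᵢ−1)) = 0.
Feasibility: ΣzᵢKᵢ = 1.102, Σzᵢ/Kᵢ = 1.358 — both > 1, two phases present.
Newton iteration, ψ⁰ = 0.41:
  ψ = 0.410: g = -0.0697, g' = -0.370 → ψ = 0.222
  ψ = 0.222: g = 0.0021, g' = -0.401 → ψ = 0.227
Converged at ψ = 0.227.
Compositions from xᵢ = zᵢ/(1+ψ(Kᵢ−1)), yᵢ = Kᵢxᵢ:
  acetone: x = 0.232, y = 0.509
  1-propanol: x = 0.603, y = 0.440
  toluene: x = 0.165, y = 0.051

ψ = 0.227, x_toluene = 0.165, y_toluene = 0.051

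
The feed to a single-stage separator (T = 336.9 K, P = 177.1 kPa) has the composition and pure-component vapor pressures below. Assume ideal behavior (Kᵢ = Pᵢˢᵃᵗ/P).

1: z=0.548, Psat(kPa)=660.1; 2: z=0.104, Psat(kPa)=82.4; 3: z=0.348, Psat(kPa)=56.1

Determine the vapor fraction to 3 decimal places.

Raoult's law: Kᵢ = Pᵢˢᵃᵗ/P = Pᵢˢᵃᵗ/177.1.
  K_1 = 660.1/177.1 = 3.72727, K_2 = 82.4/177.1 = 0.46527, K_3 = 56.1/177.1 = 0.31677
Material balance + equilibrium reduce to Σ zᵢ(Kᵢ−1)/(1+ψ(Kᵢ−1)) = 0.
Feasibility: ΣzᵢKᵢ = 2.201, Σzᵢ/Kᵢ = 1.469 — both > 1, two phases present.
Newton iteration, ψ⁰ = 0.59:
  ψ = 0.590: g = 0.0932, g' = -1.118 → ψ = 0.673
Converged at ψ = 0.673.

ψ = 0.673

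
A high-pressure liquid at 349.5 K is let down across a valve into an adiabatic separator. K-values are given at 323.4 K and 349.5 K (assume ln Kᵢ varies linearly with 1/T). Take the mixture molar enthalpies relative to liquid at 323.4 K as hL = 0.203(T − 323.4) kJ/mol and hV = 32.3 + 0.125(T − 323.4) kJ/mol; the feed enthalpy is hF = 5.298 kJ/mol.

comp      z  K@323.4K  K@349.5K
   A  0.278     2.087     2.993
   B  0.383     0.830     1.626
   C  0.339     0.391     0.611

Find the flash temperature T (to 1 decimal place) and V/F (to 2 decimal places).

T = 325.3 K, V/F = 0.15

Adiabatic flash: solve Rachford–Rice at each trial T, then check hF = ψ·hV(T) + (1−ψ)·hL(T).
  T = 323.4 K: K = (2.087, 0.830, 0.391), RR gives ψ = 0.068, H_out = 2.207 kJ/mol
  T = 349.5 K: K = (2.993, 1.626, 0.611), RR gives ψ = 1.000, H_out = 35.562 kJ/mol
  T = 336.4 K: K = (2.515, 1.175, 0.493), RR gives ψ = 0.693, H_out = 24.328 kJ/mol
  T = 329.9 K: K = (2.295, 0.991, 0.440), RR gives ψ = 0.371, H_out = 13.124 kJ/mol
  T = 326.6 K: K = (2.188, 0.907, 0.415), RR gives ψ = 0.214, H_out = 7.503 kJ/mol
  T = 325.0 K: K = (2.137, 0.868, 0.403), RR gives ψ = 0.140, H_out = 4.836 kJ/mol
Linear interpolation between T = 325.0 (H_out = 4.836) and T = 326.6 (H_out = 7.503) on hF = 5.298 gives T ≈ 325.3 K, at which ψ = 0.15.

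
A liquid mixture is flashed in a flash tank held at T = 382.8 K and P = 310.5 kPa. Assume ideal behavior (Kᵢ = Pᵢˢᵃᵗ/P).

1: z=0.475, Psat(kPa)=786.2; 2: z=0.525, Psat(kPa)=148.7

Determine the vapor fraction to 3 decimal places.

ψ = 0.569

Raoult's law: Kᵢ = Pᵢˢᵃᵗ/P = Pᵢˢᵃᵗ/310.5.
  K_1 = 786.2/310.5 = 2.53205, K_2 = 148.7/310.5 = 0.47890
Iterate (Newton) starting at ψ = 0.67:
  ψ = 0.670: g = -0.0612, g' = -0.608 → ψ = 0.569
Converged at ψ = 0.569.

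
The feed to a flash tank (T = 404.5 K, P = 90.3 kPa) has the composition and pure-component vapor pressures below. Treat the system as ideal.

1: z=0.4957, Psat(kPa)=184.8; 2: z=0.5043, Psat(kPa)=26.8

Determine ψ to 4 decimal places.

ψ = 0.2230

Raoult's law: Kᵢ = Pᵢˢᵃᵗ/P = Pᵢˢᵃᵗ/90.3.
  K_1 = 184.8/90.3 = 2.046512, K_2 = 26.8/90.3 = 0.296788
Binary case is linear: z₁(K₁−1)(1+ψ(K₂−1)) + z₂(K₂−1)(1+ψ(K₁−1)) = 0
⇒ ψ = [z₁(K₁−1)+z₂(K₂−1)] / [−(K₁−1)(K₂−1)] = 0.16413/0.73592 = 0.2230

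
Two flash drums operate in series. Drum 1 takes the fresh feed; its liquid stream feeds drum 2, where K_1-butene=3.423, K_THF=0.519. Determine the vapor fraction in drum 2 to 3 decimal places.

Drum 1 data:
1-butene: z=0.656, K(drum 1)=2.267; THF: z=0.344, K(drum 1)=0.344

Drum 1:
Iterate (Newton) starting at ψ₁ = 0.6:
  ψ₁ = 0.600: g = 0.1001, g' = -0.742 → ψ₁ = 0.735
  ψ₁ = 0.735: g = -0.0052, g' = -0.834 → ψ₁ = 0.729
  ψ₁ = 0.729: g = -0.0000, g' = -0.828 → ψ₁ = 0.728
Converged at ψ₁ = 0.728.
Drum-1 compositions:
  1-butene: x = 0.341, y = 0.773
  THF: x = 0.659, y = 0.227
Drum-2 feed = drum-1 liquid: z₂ = (0.3411, 0.6589).
Drum 2:
Material balance + equilibrium reduce to Σ zᵢ(Kᵢ−1)/(1+ψ₂(Kᵢ−1)) = 0.
g(0) = ΣzᵢKᵢ − 1 = 0.510 and g(1) = 1 − Σzᵢ/Kᵢ = -0.369, so a root lies in (0, 1).
Iterate (Newton) starting at ψ₂ = 0.5:
  ψ₂ = 0.500: g = -0.0435, g' = -0.674 → ψ₂ = 0.435
  ψ₂ = 0.435: g = 0.0013, g' = -0.718 → ψ₂ = 0.437
Converged at ψ₂ = 0.437.
  1-butene: x = 0.166, y = 0.567
  THF: x = 0.834, y = 0.433

V/F (drum 2) = 0.437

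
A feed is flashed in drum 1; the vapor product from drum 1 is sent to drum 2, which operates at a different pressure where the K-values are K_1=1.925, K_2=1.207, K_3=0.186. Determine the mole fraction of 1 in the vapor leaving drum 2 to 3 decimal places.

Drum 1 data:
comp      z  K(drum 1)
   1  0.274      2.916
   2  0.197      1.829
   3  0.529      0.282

Drum 1:
Material balance + equilibrium reduce to Σ zᵢ(Kᵢ−1)/(1+ψ₁(Kᵢ−1)) = 0.
g(0) = ΣzᵢKᵢ − 1 = 0.308 and g(1) = 1 − Σzᵢ/Kᵢ = -1.078, so a root lies in (0, 1).
Newton iteration, ψ₁⁰ = 0.54:
  ψ₁ = 0.540: g = -0.2495, g' = -1.035 → ψ₁ = 0.299
  ψ₁ = 0.299: g = -0.0190, g' = -0.936 → ψ₁ = 0.279
Converged at ψ₁ = 0.279.
Drum-1 compositions:
  1: x = 0.179, y = 0.521
  2: x = 0.160, y = 0.293
  3: x = 0.661, y = 0.187
Drum-2 feed = drum-1 vapor: z₂ = (0.5208, 0.2927, 0.1865).
Drum 2:
Rachford–Rice: g(ψ₂) = Σ zᵢ(Kᵢ−1)/(1+ψ₂(Kᵢ−1)) = 0.
Feasibility: ΣzᵢKᵢ = 1.391, Σzᵢ/Kᵢ = 1.516 — both > 1, two phases present.
Newton iteration, ψ₂⁰ = 0.62:
  ψ₂ = 0.620: g = 0.0534, g' = -0.694 → ψ₂ = 0.697
  ψ₂ = 0.697: g = -0.0050, g' = -0.834 → ψ₂ = 0.691
Converged at ψ₂ = 0.691.
  1: x = 0.318, y = 0.612
  2: x = 0.256, y = 0.309
  3: x = 0.426, y = 0.079

y_1 (drum 2) = 0.612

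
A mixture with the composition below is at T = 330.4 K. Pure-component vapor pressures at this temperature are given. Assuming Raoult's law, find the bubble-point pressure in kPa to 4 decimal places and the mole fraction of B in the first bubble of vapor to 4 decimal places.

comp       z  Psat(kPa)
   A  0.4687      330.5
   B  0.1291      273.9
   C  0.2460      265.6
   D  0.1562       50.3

Pbub = 263.4603 kPa, y_B = 0.1342

At the bubble point ψ → 0, so ΣzᵢKᵢ = 1 with Kᵢ = Pᵢˢᵃᵗ/P ⇒ P = ΣzᵢPᵢˢᵃᵗ.
P = 0.4687·330.5 + 0.1291·273.9 + 0.2460·265.6 + 0.1562·50.3 = 263.4603 kPa
yᵢ = zᵢPᵢˢᵃᵗ/P ⇒ y_B = 0.1291·273.9/263.4603 = 0.1342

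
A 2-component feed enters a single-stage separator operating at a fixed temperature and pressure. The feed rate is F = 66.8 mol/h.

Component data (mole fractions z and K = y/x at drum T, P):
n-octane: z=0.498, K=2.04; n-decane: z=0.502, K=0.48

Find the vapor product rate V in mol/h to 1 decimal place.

V = 31.7 mol/h

Material balance + equilibrium reduce to Σ zᵢ(Kᵢ−1)/(1+ψ(Kᵢ−1)) = 0.
Feasibility: ΣzᵢKᵢ = 1.257, Σzᵢ/Kᵢ = 1.290 — both > 1, two phases present.
Newton–Raphson from ψ = 0.56:
  ψ = 0.560: g = -0.0410, g' = -0.485 → ψ = 0.476
  ψ = 0.476: g = -0.0003, g' = -0.481 → ψ = 0.475
Converged at ψ = 0.475.
Then V = ψ·F = 0.4750·66.8 = 31.7 mol/h and L = F − V = 35.1 mol/h.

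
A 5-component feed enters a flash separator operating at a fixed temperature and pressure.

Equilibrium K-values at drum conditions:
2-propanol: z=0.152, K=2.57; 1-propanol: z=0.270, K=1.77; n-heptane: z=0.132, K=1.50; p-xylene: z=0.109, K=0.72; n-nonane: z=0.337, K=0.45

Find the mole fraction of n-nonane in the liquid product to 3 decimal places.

x_n-nonane = 0.505

Iterate (Newton) starting at V/F = 0.42:
  V/F = 0.420: g = 0.0798, g' = -0.433 → V/F = 0.604
  V/F = 0.604: g = 0.0007, g' = -0.434 → V/F = 0.606
Converged at V/F = 0.606.
Compositions from xᵢ = zᵢ/(1+V/F(Kᵢ−1)), yᵢ = Kᵢxᵢ:
  2-propanol: x = 0.078, y = 0.200
  1-propanol: x = 0.184, y = 0.326
  n-heptane: x = 0.101, y = 0.152
  p-xylene: x = 0.131, y = 0.095
  n-nonane: x = 0.505, y = 0.227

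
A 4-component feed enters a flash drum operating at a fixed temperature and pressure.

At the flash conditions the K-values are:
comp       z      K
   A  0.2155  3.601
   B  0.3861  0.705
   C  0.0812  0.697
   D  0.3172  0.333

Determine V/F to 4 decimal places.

Material balance + equilibrium reduce to Σ zᵢ(Kᵢ−1)/(1+V/F(Kᵢ−1)) = 0.
g(0) = ΣzᵢKᵢ − 1 = 0.2104 and g(1) = 1 − Σzᵢ/Kᵢ = -0.6766, so a root lies in (0, 1).
Iterate (Newton) starting at V/F = 0.51:
  V/F = 0.5100: g = -0.24289, g' = -0.6505 → V/F = 0.1366
  V/F = 0.1366: g = 0.03646, g' = -1.0092 → V/F = 0.1727
  V/F = 0.1727: g = 0.00167, g' = -0.9200 → V/F = 0.1745
Converged at V/F = 0.1745.

V/F = 0.1745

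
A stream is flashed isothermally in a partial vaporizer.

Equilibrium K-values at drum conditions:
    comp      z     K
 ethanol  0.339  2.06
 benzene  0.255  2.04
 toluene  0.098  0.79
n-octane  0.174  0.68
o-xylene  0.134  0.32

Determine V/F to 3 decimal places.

Newton iteration, V/F⁰ = 0.5:
  V/F = 0.500: g = 0.1820, g' = -0.455 → V/F = 0.900
  V/F = 0.900: g = -0.0175, g' = -0.627 → V/F = 0.872
  V/F = 0.872: g = -0.0005, g' = -0.593 → V/F = 0.871
Converged at V/F = 0.871.

V/F = 0.871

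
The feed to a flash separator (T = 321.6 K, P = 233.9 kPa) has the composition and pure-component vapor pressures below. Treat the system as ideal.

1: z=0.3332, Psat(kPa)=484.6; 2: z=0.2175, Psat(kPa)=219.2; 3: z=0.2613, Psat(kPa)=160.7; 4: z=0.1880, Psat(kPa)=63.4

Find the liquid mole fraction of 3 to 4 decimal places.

x_3 = 0.2862

Raoult's law: Kᵢ = Pᵢˢᵃᵗ/P = Pᵢˢᵃᵗ/233.9.
  K_1 = 484.6/233.9 = 2.071826, K_2 = 219.2/233.9 = 0.937153, K_3 = 160.7/233.9 = 0.687046, K_4 = 63.4/233.9 = 0.271056
Rachford–Rice: g(ψ) = Σ zᵢ(Kᵢ−1)/(1+ψ(Kᵢ−1)) = 0.
Feasibility: ΣzᵢKᵢ = 1.1246, Σzᵢ/Kᵢ = 1.4668 — both > 1, two phases present.
Newton–Raphson from ψ = 0.5:
  ψ = 0.5000: g = -0.09417, g' = -0.4465 → ψ = 0.2891
  ψ = 0.2891: g = -0.00481, g' = -0.4153 → ψ = 0.2775
Converged at ψ = 0.2775.
Compositions from xᵢ = zᵢ/(1+ψ(Kᵢ−1)), yᵢ = Kᵢxᵢ:
  1: x = 0.2568, y = 0.5321
  2: x = 0.2214, y = 0.2074
  3: x = 0.2862, y = 0.1966
  4: x = 0.2357, y = 0.0639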